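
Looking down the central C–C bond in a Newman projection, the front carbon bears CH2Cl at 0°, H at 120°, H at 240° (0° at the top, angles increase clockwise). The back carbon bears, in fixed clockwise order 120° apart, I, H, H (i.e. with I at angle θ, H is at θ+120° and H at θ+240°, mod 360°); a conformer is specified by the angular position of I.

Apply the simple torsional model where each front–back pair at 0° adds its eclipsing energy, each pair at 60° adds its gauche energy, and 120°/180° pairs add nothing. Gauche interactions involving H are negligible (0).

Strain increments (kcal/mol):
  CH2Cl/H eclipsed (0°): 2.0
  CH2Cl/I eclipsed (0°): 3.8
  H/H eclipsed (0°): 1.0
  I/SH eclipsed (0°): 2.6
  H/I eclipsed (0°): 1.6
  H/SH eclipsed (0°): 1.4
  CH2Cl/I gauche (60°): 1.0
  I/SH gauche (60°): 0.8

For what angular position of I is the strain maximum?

0°

I at 0° (eclipsed): CH2Cl(0°)/I(0°) eclipsed 3.8; H(120°)/H(120°) eclipsed 1.0; H(240°)/H(240°) eclipsed 1.0 → 5.8 kcal/mol.
I at 60° (staggered): CH2Cl(0°)/I(60°) gauche 1.0 → 1.0 kcal/mol.
I at 120° (eclipsed): CH2Cl(0°)/H(0°) eclipsed 2.0; H(120°)/I(120°) eclipsed 1.6; H(240°)/H(240°) eclipsed 1.0 → 4.6 kcal/mol.
I at 180° (staggered): no non-H gauche contacts → 0.0 kcal/mol.
I at 240° (eclipsed): CH2Cl(0°)/H(0°) eclipsed 2.0; H(120°)/H(120°) eclipsed 1.0; H(240°)/I(240°) eclipsed 1.6 → 4.6 kcal/mol.
I at 300° (staggered): CH2Cl(0°)/I(300°) gauche 1.0 → 1.0 kcal/mol.
The maximum (5.8 kcal/mol) occurs with I at 0°.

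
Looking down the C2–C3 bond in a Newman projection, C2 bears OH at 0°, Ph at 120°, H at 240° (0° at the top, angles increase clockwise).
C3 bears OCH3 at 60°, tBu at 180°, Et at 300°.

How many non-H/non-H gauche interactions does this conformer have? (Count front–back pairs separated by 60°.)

4

Non-H gauche pairs: OH(0°)/OCH3(60°); OH(0°)/Et(300°); Ph(120°)/OCH3(60°); Ph(120°)/tBu(180°) — 4 interactions.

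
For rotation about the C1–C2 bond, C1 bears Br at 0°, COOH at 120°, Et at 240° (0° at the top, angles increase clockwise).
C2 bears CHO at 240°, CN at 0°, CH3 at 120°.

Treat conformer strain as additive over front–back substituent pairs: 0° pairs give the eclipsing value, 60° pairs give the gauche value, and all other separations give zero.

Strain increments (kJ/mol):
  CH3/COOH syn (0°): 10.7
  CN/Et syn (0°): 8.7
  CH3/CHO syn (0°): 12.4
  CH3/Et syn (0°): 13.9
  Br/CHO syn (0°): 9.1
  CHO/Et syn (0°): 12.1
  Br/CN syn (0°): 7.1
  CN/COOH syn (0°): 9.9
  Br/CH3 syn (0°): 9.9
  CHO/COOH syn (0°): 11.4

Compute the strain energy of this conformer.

This conformer is eclipsed. Br at 0° is eclipsed with CN at 0° (7.1); COOH at 120° is eclipsed with CH3 at 120° (10.7); Et at 240° is eclipsed with CHO at 240° (12.1). Total 29.9 kJ/mol.

29.9 kJ/mol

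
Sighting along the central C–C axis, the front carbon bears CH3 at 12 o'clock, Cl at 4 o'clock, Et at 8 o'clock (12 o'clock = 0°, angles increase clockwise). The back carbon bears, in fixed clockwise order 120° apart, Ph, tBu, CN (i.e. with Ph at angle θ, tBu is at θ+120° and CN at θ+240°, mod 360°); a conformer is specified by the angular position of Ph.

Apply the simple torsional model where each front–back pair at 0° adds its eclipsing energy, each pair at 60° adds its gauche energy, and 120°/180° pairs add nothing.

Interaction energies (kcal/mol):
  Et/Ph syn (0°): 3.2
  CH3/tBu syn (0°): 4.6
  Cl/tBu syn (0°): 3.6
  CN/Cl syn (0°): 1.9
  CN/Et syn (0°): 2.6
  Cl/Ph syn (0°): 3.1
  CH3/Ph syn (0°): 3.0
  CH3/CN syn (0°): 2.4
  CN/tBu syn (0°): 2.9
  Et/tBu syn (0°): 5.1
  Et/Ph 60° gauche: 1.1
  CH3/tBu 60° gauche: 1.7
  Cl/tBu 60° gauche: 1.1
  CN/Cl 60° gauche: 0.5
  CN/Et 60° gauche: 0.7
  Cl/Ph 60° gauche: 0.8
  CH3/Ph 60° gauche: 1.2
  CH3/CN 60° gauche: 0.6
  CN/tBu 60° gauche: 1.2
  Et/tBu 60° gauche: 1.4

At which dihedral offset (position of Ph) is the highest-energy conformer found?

120°

Ph at 0° (eclipsed): CH3–Ph eclipsed, Cl–tBu eclipsed, Et–CN eclipsed; 3.0 + 3.6 + 2.6 = 9.2 kcal/mol.
Ph at 60° (staggered): CH3–Ph gauche, CH3–CN gauche, Cl–Ph gauche, Cl–tBu gauche, Et–tBu gauche, Et–CN gauche; 1.2 + 0.6 + 0.8 + 1.1 + 1.4 + 0.7 = 5.8 kcal/mol.
Ph at 120° (eclipsed): CH3–CN eclipsed, Cl–Ph eclipsed, Et–tBu eclipsed; 2.4 + 3.1 + 5.1 = 10.6 kcal/mol.
Ph at 180° (staggered): CH3–tBu gauche, CH3–CN gauche, Cl–Ph gauche, Cl–CN gauche, Et–Ph gauche, Et–tBu gauche; 1.7 + 0.6 + 0.8 + 0.5 + 1.1 + 1.4 = 6.1 kcal/mol.
Ph at 240° (eclipsed): CH3–tBu eclipsed, Cl–CN eclipsed, Et–Ph eclipsed; 4.6 + 1.9 + 3.2 = 9.7 kcal/mol.
Ph at 300° (staggered): CH3–Ph gauche, CH3–tBu gauche, Cl–tBu gauche, Cl–CN gauche, Et–Ph gauche, Et–CN gauche; 1.2 + 1.7 + 1.1 + 0.5 + 1.1 + 0.7 = 6.3 kcal/mol.
The maximum (10.6 kcal/mol) occurs with Ph at 120°.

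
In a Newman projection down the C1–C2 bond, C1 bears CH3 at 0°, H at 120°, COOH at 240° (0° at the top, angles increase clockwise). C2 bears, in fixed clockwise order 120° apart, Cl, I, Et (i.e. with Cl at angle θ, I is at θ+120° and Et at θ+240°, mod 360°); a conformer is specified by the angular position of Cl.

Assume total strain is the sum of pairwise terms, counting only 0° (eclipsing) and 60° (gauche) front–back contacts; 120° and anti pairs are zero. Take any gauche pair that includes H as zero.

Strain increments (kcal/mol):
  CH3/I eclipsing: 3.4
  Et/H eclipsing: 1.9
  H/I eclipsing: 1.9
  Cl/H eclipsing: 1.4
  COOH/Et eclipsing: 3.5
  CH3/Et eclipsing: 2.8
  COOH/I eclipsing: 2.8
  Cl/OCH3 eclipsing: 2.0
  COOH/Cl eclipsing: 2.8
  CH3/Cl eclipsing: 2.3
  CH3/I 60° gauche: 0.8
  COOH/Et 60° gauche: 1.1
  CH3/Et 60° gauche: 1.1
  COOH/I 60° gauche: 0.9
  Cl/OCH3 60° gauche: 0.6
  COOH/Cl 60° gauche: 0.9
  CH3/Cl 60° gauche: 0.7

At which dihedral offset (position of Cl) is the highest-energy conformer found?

Cl at 0° (eclipsed): CH3(0°)/Cl(0°) eclipsed 2.3; H(120°)/I(120°) eclipsed 1.9; COOH(240°)/Et(240°) eclipsed 3.5 → 7.7 kcal/mol.
Cl at 60° (staggered): CH3(0°)/Cl(60°) gauche 0.7; CH3(0°)/Et(300°) gauche 1.1; COOH(240°)/I(180°) gauche 0.9; COOH(240°)/Et(300°) gauche 1.1 → 3.8 kcal/mol.
Cl at 120° (eclipsed): CH3(0°)/Et(0°) eclipsed 2.8; H(120°)/Cl(120°) eclipsed 1.4; COOH(240°)/I(240°) eclipsed 2.8 → 7.0 kcal/mol.
Cl at 180° (staggered): CH3(0°)/I(300°) gauche 0.8; CH3(0°)/Et(60°) gauche 1.1; COOH(240°)/Cl(180°) gauche 0.9; COOH(240°)/I(300°) gauche 0.9 → 3.7 kcal/mol.
Cl at 240° (eclipsed): CH3(0°)/I(0°) eclipsed 3.4; H(120°)/Et(120°) eclipsed 1.9; COOH(240°)/Cl(240°) eclipsed 2.8 → 8.1 kcal/mol.
Cl at 300° (staggered): CH3(0°)/Cl(300°) gauche 0.7; CH3(0°)/I(60°) gauche 0.8; COOH(240°)/Cl(300°) gauche 0.9; COOH(240°)/Et(180°) gauche 1.1 → 3.5 kcal/mol.
The maximum (8.1 kcal/mol) occurs with Cl at 240°.

240°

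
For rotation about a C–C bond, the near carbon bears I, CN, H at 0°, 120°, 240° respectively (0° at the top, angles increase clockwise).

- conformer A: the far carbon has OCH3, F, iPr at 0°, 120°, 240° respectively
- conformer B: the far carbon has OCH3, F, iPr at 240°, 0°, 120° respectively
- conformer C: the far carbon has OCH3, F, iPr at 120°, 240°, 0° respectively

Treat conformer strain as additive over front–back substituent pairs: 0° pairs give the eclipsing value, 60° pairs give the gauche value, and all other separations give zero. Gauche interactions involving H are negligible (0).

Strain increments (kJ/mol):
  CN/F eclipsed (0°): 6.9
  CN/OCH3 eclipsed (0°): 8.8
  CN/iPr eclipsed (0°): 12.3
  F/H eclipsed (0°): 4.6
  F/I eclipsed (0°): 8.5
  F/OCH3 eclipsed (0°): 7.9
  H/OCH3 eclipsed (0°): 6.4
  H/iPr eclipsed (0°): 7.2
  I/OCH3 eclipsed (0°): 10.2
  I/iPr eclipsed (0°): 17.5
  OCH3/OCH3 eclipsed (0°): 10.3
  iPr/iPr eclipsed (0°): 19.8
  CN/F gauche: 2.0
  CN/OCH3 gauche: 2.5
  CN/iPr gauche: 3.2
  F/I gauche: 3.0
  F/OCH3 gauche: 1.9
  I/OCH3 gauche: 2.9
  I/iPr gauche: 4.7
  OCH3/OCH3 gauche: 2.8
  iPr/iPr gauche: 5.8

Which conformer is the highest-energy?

C

A is eclipsed. I at 0° is eclipsed with OCH3 at 0° (10.2); CN at 120° is eclipsed with F at 120° (6.9); H at 240° is eclipsed with iPr at 240° (7.2). Total 24.3 kJ/mol.
B is eclipsed. I at 0° is eclipsed with F at 0° (8.5); CN at 120° is eclipsed with iPr at 120° (12.3); H at 240° is eclipsed with OCH3 at 240° (6.4). Total 27.2 kJ/mol.
C is eclipsed. I at 0° is eclipsed with iPr at 0° (17.5); CN at 120° is eclipsed with OCH3 at 120° (8.8); H at 240° is eclipsed with F at 240° (4.6). Total 30.9 kJ/mol.
C has the highest total (30.9 kJ/mol).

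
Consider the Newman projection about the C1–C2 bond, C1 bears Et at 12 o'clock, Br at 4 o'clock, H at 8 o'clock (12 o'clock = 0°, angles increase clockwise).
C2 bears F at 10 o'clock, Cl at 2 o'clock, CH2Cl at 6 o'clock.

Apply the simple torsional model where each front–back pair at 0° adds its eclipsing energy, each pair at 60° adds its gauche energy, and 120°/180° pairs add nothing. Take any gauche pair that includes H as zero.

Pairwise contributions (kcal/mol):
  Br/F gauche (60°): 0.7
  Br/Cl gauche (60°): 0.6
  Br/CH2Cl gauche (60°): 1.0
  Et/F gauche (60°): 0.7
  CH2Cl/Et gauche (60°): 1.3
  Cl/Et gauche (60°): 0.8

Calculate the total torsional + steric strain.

This conformer is staggered. Et at 0° is gauche with F at 300° (0.7); Et at 0° is gauche with Cl at 60° (0.8); Br at 120° is gauche with Cl at 60° (0.6); Br at 120° is gauche with CH2Cl at 180° (1.0). Total 3.1 kcal/mol.

3.1 kcal/mol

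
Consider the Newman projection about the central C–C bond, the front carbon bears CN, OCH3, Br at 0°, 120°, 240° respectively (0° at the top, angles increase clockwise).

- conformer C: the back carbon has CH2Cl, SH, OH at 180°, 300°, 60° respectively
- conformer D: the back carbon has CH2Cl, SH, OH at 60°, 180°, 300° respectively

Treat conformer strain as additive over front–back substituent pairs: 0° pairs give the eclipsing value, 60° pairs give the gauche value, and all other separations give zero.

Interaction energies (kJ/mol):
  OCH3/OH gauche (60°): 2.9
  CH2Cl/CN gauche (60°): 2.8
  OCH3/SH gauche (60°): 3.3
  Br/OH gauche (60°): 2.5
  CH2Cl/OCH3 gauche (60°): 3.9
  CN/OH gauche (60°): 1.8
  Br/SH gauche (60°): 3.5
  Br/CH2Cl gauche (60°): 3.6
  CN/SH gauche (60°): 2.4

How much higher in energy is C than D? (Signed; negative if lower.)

C (staggered): CN(0°)/SH(300°) gauche 2.4; CN(0°)/OH(60°) gauche 1.8; OCH3(120°)/CH2Cl(180°) gauche 3.9; OCH3(120°)/OH(60°) gauche 2.9; Br(240°)/CH2Cl(180°) gauche 3.6; Br(240°)/SH(300°) gauche 3.5 → 18.1 kJ/mol.
D (staggered): CN(0°)/CH2Cl(60°) gauche 2.8; CN(0°)/OH(300°) gauche 1.8; OCH3(120°)/CH2Cl(60°) gauche 3.9; OCH3(120°)/SH(180°) gauche 3.3; Br(240°)/SH(180°) gauche 3.5; Br(240°)/OH(300°) gauche 2.5 → 17.8 kJ/mol.
E(C) − E(D) = 18.1 − 17.8 = +0.3 kJ/mol.

+0.3 kJ/mol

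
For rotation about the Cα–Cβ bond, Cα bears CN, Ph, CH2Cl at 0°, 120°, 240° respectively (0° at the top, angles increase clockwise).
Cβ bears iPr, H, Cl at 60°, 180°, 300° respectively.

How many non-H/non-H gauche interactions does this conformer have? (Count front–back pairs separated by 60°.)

4

Non-H gauche pairs: CN(0°)/iPr(60°); CN(0°)/Cl(300°); Ph(120°)/iPr(60°); CH2Cl(240°)/Cl(300°) — 4 interactions.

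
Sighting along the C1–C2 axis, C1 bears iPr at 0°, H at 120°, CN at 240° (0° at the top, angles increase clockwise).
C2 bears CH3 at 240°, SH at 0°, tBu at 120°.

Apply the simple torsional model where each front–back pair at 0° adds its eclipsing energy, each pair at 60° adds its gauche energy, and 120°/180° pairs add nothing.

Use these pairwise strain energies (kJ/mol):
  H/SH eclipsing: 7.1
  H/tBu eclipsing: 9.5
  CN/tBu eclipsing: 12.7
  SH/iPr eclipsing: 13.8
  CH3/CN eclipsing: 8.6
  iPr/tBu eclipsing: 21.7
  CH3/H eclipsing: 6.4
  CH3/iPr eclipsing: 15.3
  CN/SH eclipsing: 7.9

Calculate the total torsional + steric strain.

31.9 kJ/mol

This conformer (eclipsed): iPr–SH eclipsed, H–tBu eclipsed, CN–CH3 eclipsed; 13.8 + 9.5 + 8.6 = 31.9 kJ/mol.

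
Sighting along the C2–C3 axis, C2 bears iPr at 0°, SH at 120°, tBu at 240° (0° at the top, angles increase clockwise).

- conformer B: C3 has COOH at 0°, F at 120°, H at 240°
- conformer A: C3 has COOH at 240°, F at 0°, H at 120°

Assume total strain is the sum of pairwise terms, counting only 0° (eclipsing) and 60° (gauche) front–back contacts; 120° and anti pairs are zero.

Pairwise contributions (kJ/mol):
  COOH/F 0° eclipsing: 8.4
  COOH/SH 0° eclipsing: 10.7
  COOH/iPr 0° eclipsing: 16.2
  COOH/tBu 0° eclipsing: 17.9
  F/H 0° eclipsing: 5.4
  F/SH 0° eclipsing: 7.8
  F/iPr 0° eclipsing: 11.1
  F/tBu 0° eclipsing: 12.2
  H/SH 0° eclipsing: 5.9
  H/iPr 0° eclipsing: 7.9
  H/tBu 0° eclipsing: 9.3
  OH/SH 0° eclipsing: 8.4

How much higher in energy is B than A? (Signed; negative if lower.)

-1.6 kJ/mol

B is eclipsed. iPr at 0° is eclipsed with COOH at 0° (16.2); SH at 120° is eclipsed with F at 120° (7.8); tBu at 240° is eclipsed with H at 240° (9.3). Total 33.3 kJ/mol.
A is eclipsed. iPr at 0° is eclipsed with F at 0° (11.1); SH at 120° is eclipsed with H at 120° (5.9); tBu at 240° is eclipsed with COOH at 240° (17.9). Total 34.9 kJ/mol.
E(B) − E(A) = 33.3 − 34.9 = -1.6 kJ/mol.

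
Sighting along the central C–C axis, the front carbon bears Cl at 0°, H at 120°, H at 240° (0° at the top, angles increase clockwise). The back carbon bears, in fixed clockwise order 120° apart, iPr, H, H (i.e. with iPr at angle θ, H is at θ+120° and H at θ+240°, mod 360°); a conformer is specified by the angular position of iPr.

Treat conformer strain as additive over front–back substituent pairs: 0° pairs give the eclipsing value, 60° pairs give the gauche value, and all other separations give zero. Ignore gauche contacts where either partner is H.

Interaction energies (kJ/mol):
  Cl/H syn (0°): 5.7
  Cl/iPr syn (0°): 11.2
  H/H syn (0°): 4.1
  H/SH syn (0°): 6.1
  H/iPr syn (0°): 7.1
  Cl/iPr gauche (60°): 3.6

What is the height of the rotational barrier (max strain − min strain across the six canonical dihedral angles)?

19.4 kJ/mol

iPr at 0° (eclipsed): Cl–iPr eclipsed, H–H eclipsed, H–H eclipsed; 11.2 + 4.1 + 4.1 = 19.4 kJ/mol.
iPr at 60° (staggered): Cl–iPr gauche; 3.6 = 3.6 kJ/mol.
iPr at 120° (eclipsed): Cl–H eclipsed, H–iPr eclipsed, H–H eclipsed; 5.7 + 7.1 + 4.1 = 16.9 kJ/mol.
iPr at 180° (staggered): no non-H gauche contacts → 0.0 kJ/mol.
iPr at 240° (eclipsed): Cl–H eclipsed, H–H eclipsed, H–iPr eclipsed; 5.7 + 4.1 + 7.1 = 16.9 kJ/mol.
iPr at 300° (staggered): Cl–iPr gauche; 3.6 = 3.6 kJ/mol.
Max at 0° (19.4 kJ/mol), min at 180° (0.0 kJ/mol); barrier = 19.4 kJ/mol.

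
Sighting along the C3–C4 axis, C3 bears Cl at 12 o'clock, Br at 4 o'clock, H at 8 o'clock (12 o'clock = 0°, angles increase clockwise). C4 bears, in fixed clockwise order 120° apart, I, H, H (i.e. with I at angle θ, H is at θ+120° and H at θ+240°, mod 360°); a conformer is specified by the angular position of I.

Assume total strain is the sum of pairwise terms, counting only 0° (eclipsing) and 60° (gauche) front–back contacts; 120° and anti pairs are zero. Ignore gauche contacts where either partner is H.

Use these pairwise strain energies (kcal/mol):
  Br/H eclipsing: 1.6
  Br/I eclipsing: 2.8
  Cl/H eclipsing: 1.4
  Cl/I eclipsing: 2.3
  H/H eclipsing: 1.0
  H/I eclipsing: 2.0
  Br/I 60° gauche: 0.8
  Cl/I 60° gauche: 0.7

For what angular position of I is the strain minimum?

I at 0° (eclipsed): Cl(0°)/I(0°) eclipsed 2.3; Br(120°)/H(120°) eclipsed 1.6; H(240°)/H(240°) eclipsed 1.0 → 4.9 kcal/mol.
I at 60° (staggered): Cl(0°)/I(60°) gauche 0.7; Br(120°)/I(60°) gauche 0.8 → 1.5 kcal/mol.
I at 120° (eclipsed): Cl(0°)/H(0°) eclipsed 1.4; Br(120°)/I(120°) eclipsed 2.8; H(240°)/H(240°) eclipsed 1.0 → 5.2 kcal/mol.
I at 180° (staggered): Br(120°)/I(180°) gauche 0.8 → 0.8 kcal/mol.
I at 240° (eclipsed): Cl(0°)/H(0°) eclipsed 1.4; Br(120°)/H(120°) eclipsed 1.6; H(240°)/I(240°) eclipsed 2.0 → 5.0 kcal/mol.
I at 300° (staggered): Cl(0°)/I(300°) gauche 0.7 → 0.7 kcal/mol.
The minimum (0.7 kcal/mol) occurs with I at 300°.

300°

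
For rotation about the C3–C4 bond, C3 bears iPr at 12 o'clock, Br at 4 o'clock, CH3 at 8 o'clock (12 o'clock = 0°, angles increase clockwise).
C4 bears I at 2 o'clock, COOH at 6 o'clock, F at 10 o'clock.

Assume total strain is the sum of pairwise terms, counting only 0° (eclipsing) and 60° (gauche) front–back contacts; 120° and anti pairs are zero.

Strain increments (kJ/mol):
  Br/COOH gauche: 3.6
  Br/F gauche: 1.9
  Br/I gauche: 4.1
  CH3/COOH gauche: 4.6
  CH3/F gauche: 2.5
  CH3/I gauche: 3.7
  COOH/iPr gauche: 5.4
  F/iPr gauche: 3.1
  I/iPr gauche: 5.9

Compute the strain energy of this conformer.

This conformer (staggered): iPr–I gauche, iPr–F gauche, Br–I gauche, Br–COOH gauche, CH3–COOH gauche, CH3–F gauche; 5.9 + 3.1 + 4.1 + 3.6 + 4.6 + 2.5 = 23.8 kJ/mol.

23.8 kJ/mol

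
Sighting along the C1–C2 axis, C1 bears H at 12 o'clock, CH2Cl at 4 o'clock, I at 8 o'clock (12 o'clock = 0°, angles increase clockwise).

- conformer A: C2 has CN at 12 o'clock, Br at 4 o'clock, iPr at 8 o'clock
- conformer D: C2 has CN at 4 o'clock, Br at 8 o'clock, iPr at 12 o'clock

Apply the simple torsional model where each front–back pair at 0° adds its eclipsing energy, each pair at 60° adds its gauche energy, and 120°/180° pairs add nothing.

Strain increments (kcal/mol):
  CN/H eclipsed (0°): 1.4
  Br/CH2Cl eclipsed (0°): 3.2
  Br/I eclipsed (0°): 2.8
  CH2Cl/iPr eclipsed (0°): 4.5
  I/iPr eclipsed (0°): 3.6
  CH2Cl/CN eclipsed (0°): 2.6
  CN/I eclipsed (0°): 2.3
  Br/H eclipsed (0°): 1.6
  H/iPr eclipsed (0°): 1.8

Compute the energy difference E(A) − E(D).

+1.0 kcal/mol

A is eclipsed. H at 0° is eclipsed with CN at 0° (1.4); CH2Cl at 120° is eclipsed with Br at 120° (3.2); I at 240° is eclipsed with iPr at 240° (3.6). Total 8.2 kcal/mol.
D is eclipsed. H at 0° is eclipsed with iPr at 0° (1.8); CH2Cl at 120° is eclipsed with CN at 120° (2.6); I at 240° is eclipsed with Br at 240° (2.8). Total 7.2 kcal/mol.
E(A) − E(D) = 8.2 − 7.2 = +1.0 kcal/mol.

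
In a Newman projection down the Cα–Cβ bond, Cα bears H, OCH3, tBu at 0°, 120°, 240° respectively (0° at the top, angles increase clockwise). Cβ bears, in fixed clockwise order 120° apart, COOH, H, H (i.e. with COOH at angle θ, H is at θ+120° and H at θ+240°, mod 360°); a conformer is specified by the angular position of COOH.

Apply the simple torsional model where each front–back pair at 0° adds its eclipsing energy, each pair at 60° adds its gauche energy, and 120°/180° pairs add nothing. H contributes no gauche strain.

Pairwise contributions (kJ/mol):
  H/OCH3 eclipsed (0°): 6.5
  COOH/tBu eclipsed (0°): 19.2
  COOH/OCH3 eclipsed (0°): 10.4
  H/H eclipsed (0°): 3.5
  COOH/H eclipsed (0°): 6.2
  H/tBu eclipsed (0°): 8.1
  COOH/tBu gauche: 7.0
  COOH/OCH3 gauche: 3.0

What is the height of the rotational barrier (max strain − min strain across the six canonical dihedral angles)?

COOH at 0° (eclipsed): H(0°)/COOH(0°) eclipsed 6.2; OCH3(120°)/H(120°) eclipsed 6.5; tBu(240°)/H(240°) eclipsed 8.1 → 20.8 kJ/mol.
COOH at 60° (staggered): OCH3(120°)/COOH(60°) gauche 3.0 → 3.0 kJ/mol.
COOH at 120° (eclipsed): H(0°)/H(0°) eclipsed 3.5; OCH3(120°)/COOH(120°) eclipsed 10.4; tBu(240°)/H(240°) eclipsed 8.1 → 22.0 kJ/mol.
COOH at 180° (staggered): OCH3(120°)/COOH(180°) gauche 3.0; tBu(240°)/COOH(180°) gauche 7.0 → 10.0 kJ/mol.
COOH at 240° (eclipsed): H(0°)/H(0°) eclipsed 3.5; OCH3(120°)/H(120°) eclipsed 6.5; tBu(240°)/COOH(240°) eclipsed 19.2 → 29.2 kJ/mol.
COOH at 300° (staggered): tBu(240°)/COOH(300°) gauche 7.0 → 7.0 kJ/mol.
Max at 240° (29.2 kJ/mol), min at 60° (3.0 kJ/mol); barrier = 26.2 kJ/mol.

26.2 kJ/mol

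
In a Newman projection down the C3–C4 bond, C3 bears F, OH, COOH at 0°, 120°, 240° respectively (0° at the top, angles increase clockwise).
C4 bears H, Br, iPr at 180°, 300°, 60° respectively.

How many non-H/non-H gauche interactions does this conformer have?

Non-H gauche pairs: F(0°)/Br(300°); F(0°)/iPr(60°); OH(120°)/iPr(60°); COOH(240°)/Br(300°) — 4 interactions.

4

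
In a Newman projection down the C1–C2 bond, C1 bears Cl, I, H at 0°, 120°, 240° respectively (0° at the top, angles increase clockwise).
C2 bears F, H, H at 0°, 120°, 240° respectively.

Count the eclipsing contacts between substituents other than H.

1

Non-H eclipsing pairs: Cl(0°)/F(0°) — 1 interaction.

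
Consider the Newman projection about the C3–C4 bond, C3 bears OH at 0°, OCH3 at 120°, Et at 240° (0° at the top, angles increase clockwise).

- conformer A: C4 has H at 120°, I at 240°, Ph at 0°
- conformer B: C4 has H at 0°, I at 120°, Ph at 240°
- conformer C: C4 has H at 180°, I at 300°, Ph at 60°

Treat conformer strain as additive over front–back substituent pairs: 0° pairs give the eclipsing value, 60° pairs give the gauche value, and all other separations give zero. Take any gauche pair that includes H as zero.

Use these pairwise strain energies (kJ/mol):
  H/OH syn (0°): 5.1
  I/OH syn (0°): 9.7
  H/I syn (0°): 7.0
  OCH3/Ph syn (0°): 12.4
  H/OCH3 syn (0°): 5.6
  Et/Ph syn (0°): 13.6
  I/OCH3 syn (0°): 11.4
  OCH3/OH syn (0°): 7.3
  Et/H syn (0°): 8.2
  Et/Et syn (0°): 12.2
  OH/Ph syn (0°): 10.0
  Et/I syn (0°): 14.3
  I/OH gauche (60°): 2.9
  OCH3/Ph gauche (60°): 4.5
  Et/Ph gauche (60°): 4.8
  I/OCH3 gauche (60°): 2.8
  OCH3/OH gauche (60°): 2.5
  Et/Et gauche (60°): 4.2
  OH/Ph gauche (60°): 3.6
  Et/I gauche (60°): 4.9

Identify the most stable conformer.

A (eclipsed): OH–Ph eclipsed, OCH3–H eclipsed, Et–I eclipsed; 10.0 + 5.6 + 14.3 = 29.9 kJ/mol.
B (eclipsed): OH–H eclipsed, OCH3–I eclipsed, Et–Ph eclipsed; 5.1 + 11.4 + 13.6 = 30.1 kJ/mol.
C (staggered): OH–I gauche, OH–Ph gauche, OCH3–Ph gauche, Et–I gauche; 2.9 + 3.6 + 4.5 + 4.9 = 15.9 kJ/mol.
C has the lowest total (15.9 kJ/mol).

C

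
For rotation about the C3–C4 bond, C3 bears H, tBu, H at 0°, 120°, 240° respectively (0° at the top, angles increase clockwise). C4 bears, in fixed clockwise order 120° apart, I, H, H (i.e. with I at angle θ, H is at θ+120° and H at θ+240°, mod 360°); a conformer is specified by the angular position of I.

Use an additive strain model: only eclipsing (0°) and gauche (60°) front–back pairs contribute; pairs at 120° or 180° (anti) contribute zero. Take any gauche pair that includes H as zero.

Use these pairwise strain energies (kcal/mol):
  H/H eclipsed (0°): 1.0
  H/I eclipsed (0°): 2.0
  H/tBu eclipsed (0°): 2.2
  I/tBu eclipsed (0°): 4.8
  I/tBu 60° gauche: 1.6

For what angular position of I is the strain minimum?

I at 0° is eclipsed. H at 0° is eclipsed with I at 0° (2.0); tBu at 120° is eclipsed with H at 120° (2.2); H at 240° is eclipsed with H at 240° (1.0). Total 5.2 kcal/mol.
I at 60° is staggered. tBu at 120° is gauche with I at 60° (1.6). Total 1.6 kcal/mol.
I at 120° is eclipsed. H at 0° is eclipsed with H at 0° (1.0); tBu at 120° is eclipsed with I at 120° (4.8); H at 240° is eclipsed with H at 240° (1.0). Total 6.8 kcal/mol.
I at 180° is staggered. tBu at 120° is gauche with I at 180° (1.6). Total 1.6 kcal/mol.
I at 240° is eclipsed. H at 0° is eclipsed with H at 0° (1.0); tBu at 120° is eclipsed with H at 120° (2.2); H at 240° is eclipsed with I at 240° (2.0). Total 5.2 kcal/mol.
I at 300° (staggered): no non-H gauche contacts → 0.0 kcal/mol.
The minimum (0.0 kcal/mol) occurs with I at 300°.

300°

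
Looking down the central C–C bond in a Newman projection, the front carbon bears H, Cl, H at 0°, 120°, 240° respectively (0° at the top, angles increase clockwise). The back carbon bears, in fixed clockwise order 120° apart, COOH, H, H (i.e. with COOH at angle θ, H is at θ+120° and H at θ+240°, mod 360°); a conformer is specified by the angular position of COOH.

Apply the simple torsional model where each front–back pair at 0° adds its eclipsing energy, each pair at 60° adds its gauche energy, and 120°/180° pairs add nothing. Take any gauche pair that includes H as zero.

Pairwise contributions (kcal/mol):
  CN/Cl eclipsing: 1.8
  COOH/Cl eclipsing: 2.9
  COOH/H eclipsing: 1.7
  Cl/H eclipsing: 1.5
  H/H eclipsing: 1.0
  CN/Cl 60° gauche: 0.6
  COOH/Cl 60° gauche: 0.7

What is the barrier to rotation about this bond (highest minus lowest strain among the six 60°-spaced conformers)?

COOH at 0° is eclipsed. H at 0° is eclipsed with COOH at 0° (1.7); Cl at 120° is eclipsed with H at 120° (1.5); H at 240° is eclipsed with H at 240° (1.0). Total 4.2 kcal/mol.
COOH at 60° is staggered. Cl at 120° is gauche with COOH at 60° (0.7). Total 0.7 kcal/mol.
COOH at 120° is eclipsed. H at 0° is eclipsed with H at 0° (1.0); Cl at 120° is eclipsed with COOH at 120° (2.9); H at 240° is eclipsed with H at 240° (1.0). Total 4.9 kcal/mol.
COOH at 180° is staggered. Cl at 120° is gauche with COOH at 180° (0.7). Total 0.7 kcal/mol.
COOH at 240° is eclipsed. H at 0° is eclipsed with H at 0° (1.0); Cl at 120° is eclipsed with H at 120° (1.5); H at 240° is eclipsed with COOH at 240° (1.7). Total 4.2 kcal/mol.
COOH at 300° (staggered): no non-H gauche contacts → 0.0 kcal/mol.
Max at 120° (4.9 kcal/mol), min at 300° (0.0 kcal/mol); barrier = 4.9 kcal/mol.

4.9 kcal/mol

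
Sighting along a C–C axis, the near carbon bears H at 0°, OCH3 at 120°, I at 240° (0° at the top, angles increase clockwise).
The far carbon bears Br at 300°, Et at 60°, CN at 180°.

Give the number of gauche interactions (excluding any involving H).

4

Non-H gauche pairs: OCH3(120°)/Et(60°); OCH3(120°)/CN(180°); I(240°)/Br(300°); I(240°)/CN(180°) — 4 interactions.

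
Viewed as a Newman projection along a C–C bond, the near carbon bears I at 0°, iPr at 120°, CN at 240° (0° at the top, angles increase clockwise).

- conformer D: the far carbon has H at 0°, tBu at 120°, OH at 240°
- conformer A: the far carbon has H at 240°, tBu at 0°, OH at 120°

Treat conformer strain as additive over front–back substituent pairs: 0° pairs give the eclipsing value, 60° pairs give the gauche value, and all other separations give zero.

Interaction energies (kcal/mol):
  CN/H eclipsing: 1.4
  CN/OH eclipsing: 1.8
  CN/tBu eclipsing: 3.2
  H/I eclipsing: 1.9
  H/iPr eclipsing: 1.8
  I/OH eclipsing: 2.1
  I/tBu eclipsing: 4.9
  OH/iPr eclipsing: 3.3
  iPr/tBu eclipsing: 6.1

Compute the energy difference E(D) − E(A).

D (eclipsed): I–H eclipsed, iPr–tBu eclipsed, CN–OH eclipsed; 1.9 + 6.1 + 1.8 = 9.8 kcal/mol.
A (eclipsed): I–tBu eclipsed, iPr–OH eclipsed, CN–H eclipsed; 4.9 + 3.3 + 1.4 = 9.6 kcal/mol.
E(D) − E(A) = 9.8 − 9.6 = +0.2 kcal/mol.

+0.2 kcal/mol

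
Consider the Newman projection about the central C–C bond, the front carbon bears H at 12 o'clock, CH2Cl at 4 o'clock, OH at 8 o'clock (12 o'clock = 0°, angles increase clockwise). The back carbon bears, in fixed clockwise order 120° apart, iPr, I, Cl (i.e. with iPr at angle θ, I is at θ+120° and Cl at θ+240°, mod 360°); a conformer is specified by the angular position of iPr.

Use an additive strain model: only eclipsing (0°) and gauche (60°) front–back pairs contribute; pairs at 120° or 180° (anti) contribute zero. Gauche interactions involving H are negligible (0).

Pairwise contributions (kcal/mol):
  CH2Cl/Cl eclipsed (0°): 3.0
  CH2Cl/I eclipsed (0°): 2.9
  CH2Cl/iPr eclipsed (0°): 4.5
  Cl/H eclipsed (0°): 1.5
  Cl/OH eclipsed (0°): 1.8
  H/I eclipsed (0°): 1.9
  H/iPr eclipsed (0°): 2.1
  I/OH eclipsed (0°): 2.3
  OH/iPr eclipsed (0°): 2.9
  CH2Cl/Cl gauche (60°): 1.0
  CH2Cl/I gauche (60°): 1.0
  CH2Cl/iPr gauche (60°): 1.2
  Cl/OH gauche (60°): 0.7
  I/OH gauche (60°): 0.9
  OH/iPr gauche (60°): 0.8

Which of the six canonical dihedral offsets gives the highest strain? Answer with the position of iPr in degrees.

120°

iPr at 0° (eclipsed): H(0°)/iPr(0°) eclipsed 2.1; CH2Cl(120°)/I(120°) eclipsed 2.9; OH(240°)/Cl(240°) eclipsed 1.8 → 6.8 kcal/mol.
iPr at 60° (staggered): CH2Cl(120°)/iPr(60°) gauche 1.2; CH2Cl(120°)/I(180°) gauche 1.0; OH(240°)/I(180°) gauche 0.9; OH(240°)/Cl(300°) gauche 0.7 → 3.8 kcal/mol.
iPr at 120° (eclipsed): H(0°)/Cl(0°) eclipsed 1.5; CH2Cl(120°)/iPr(120°) eclipsed 4.5; OH(240°)/I(240°) eclipsed 2.3 → 8.3 kcal/mol.
iPr at 180° (staggered): CH2Cl(120°)/iPr(180°) gauche 1.2; CH2Cl(120°)/Cl(60°) gauche 1.0; OH(240°)/iPr(180°) gauche 0.8; OH(240°)/I(300°) gauche 0.9 → 3.9 kcal/mol.
iPr at 240° (eclipsed): H(0°)/I(0°) eclipsed 1.9; CH2Cl(120°)/Cl(120°) eclipsed 3.0; OH(240°)/iPr(240°) eclipsed 2.9 → 7.8 kcal/mol.
iPr at 300° (staggered): CH2Cl(120°)/I(60°) gauche 1.0; CH2Cl(120°)/Cl(180°) gauche 1.0; OH(240°)/iPr(300°) gauche 0.8; OH(240°)/Cl(180°) gauche 0.7 → 3.5 kcal/mol.
The maximum (8.3 kcal/mol) occurs with iPr at 120°.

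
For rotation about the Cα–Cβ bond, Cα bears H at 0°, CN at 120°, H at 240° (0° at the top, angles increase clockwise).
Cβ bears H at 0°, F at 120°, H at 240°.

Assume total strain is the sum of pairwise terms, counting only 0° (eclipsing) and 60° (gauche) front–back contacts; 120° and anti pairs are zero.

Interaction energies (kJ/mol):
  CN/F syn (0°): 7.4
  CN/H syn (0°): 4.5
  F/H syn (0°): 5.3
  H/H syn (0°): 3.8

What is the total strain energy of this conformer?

15.0 kJ/mol

This conformer (eclipsed): H–H eclipsed, CN–F eclipsed, H–H eclipsed; 3.8 + 7.4 + 3.8 = 15.0 kJ/mol.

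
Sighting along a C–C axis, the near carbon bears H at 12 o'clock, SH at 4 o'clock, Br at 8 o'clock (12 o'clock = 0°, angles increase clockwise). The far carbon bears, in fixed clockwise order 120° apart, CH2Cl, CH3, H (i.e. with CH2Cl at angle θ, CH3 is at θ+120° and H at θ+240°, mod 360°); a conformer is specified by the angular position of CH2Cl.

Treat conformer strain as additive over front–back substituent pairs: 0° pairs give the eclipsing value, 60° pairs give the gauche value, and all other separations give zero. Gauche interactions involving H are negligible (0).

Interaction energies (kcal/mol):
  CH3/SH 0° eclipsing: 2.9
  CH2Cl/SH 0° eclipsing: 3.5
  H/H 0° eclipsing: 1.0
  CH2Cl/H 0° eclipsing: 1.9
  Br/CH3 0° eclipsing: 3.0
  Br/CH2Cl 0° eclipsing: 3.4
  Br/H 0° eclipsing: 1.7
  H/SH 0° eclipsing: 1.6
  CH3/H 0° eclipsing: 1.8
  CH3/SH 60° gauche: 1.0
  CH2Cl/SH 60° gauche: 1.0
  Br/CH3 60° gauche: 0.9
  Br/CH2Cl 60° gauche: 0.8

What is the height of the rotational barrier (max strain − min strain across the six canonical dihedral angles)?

5.7 kcal/mol

CH2Cl at 0° (eclipsed): H–CH2Cl eclipsed, SH–CH3 eclipsed, Br–H eclipsed; 1.9 + 2.9 + 1.7 = 6.5 kcal/mol.
CH2Cl at 60° (staggered): SH–CH2Cl gauche, SH–CH3 gauche, Br–CH3 gauche; 1.0 + 1.0 + 0.9 = 2.9 kcal/mol.
CH2Cl at 120° (eclipsed): H–H eclipsed, SH–CH2Cl eclipsed, Br–CH3 eclipsed; 1.0 + 3.5 + 3.0 = 7.5 kcal/mol.
CH2Cl at 180° (staggered): SH–CH2Cl gauche, Br–CH2Cl gauche, Br–CH3 gauche; 1.0 + 0.8 + 0.9 = 2.7 kcal/mol.
CH2Cl at 240° (eclipsed): H–CH3 eclipsed, SH–H eclipsed, Br–CH2Cl eclipsed; 1.8 + 1.6 + 3.4 = 6.8 kcal/mol.
CH2Cl at 300° (staggered): SH–CH3 gauche, Br–CH2Cl gauche; 1.0 + 0.8 = 1.8 kcal/mol.
Max at 120° (7.5 kcal/mol), min at 300° (1.8 kcal/mol); barrier = 5.7 kcal/mol.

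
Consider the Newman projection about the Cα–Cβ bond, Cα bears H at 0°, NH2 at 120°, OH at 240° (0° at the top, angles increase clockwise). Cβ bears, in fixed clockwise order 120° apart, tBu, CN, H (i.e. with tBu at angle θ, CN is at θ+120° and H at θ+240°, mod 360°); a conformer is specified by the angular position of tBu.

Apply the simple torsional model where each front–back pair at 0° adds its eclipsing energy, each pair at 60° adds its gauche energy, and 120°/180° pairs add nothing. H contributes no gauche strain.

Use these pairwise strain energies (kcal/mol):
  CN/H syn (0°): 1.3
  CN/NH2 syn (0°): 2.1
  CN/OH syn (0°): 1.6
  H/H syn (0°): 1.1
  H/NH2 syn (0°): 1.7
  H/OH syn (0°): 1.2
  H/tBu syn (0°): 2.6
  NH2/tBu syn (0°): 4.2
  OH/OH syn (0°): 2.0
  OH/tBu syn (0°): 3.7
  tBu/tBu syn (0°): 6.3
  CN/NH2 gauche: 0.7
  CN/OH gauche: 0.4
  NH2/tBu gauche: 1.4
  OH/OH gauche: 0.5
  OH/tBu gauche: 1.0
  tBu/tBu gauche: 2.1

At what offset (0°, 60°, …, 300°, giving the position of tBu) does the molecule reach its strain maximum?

120°

tBu at 0° (eclipsed): H–tBu eclipsed, NH2–CN eclipsed, OH–H eclipsed; 2.6 + 2.1 + 1.2 = 5.9 kcal/mol.
tBu at 60° (staggered): NH2–tBu gauche, NH2–CN gauche, OH–CN gauche; 1.4 + 0.7 + 0.4 = 2.5 kcal/mol.
tBu at 120° (eclipsed): H–H eclipsed, NH2–tBu eclipsed, OH–CN eclipsed; 1.1 + 4.2 + 1.6 = 6.9 kcal/mol.
tBu at 180° (staggered): NH2–tBu gauche, OH–tBu gauche, OH–CN gauche; 1.4 + 1.0 + 0.4 = 2.8 kcal/mol.
tBu at 240° (eclipsed): H–CN eclipsed, NH2–H eclipsed, OH–tBu eclipsed; 1.3 + 1.7 + 3.7 = 6.7 kcal/mol.
tBu at 300° (staggered): NH2–CN gauche, OH–tBu gauche; 0.7 + 1.0 = 1.7 kcal/mol.
The maximum (6.9 kcal/mol) occurs with tBu at 120°.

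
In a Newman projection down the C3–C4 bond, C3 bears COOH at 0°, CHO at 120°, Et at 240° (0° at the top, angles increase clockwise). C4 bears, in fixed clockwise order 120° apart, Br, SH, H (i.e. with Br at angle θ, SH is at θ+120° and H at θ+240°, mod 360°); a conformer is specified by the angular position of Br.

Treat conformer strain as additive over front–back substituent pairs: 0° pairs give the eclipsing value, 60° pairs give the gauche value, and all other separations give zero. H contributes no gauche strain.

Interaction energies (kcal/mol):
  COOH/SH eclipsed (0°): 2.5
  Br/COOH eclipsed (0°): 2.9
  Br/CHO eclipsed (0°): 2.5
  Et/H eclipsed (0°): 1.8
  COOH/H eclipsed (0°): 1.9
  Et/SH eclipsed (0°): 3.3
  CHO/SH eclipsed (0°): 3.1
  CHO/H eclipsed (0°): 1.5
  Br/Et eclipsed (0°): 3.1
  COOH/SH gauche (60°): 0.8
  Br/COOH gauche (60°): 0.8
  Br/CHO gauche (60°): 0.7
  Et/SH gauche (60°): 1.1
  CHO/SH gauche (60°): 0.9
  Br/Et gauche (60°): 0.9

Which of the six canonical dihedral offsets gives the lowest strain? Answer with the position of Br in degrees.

Br at 0° is eclipsed. COOH at 0° is eclipsed with Br at 0° (2.9); CHO at 120° is eclipsed with SH at 120° (3.1); Et at 240° is eclipsed with H at 240° (1.8). Total 7.8 kcal/mol.
Br at 60° is staggered. COOH at 0° is gauche with Br at 60° (0.8); CHO at 120° is gauche with Br at 60° (0.7); CHO at 120° is gauche with SH at 180° (0.9); Et at 240° is gauche with SH at 180° (1.1). Total 3.5 kcal/mol.
Br at 120° is eclipsed. COOH at 0° is eclipsed with H at 0° (1.9); CHO at 120° is eclipsed with Br at 120° (2.5); Et at 240° is eclipsed with SH at 240° (3.3). Total 7.7 kcal/mol.
Br at 180° is staggered. COOH at 0° is gauche with SH at 300° (0.8); CHO at 120° is gauche with Br at 180° (0.7); Et at 240° is gauche with Br at 180° (0.9); Et at 240° is gauche with SH at 300° (1.1). Total 3.5 kcal/mol.
Br at 240° is eclipsed. COOH at 0° is eclipsed with SH at 0° (2.5); CHO at 120° is eclipsed with H at 120° (1.5); Et at 240° is eclipsed with Br at 240° (3.1). Total 7.1 kcal/mol.
Br at 300° is staggered. COOH at 0° is gauche with Br at 300° (0.8); COOH at 0° is gauche with SH at 60° (0.8); CHO at 120° is gauche with SH at 60° (0.9); Et at 240° is gauche with Br at 300° (0.9). Total 3.4 kcal/mol.
The minimum (3.4 kcal/mol) occurs with Br at 300°.

300°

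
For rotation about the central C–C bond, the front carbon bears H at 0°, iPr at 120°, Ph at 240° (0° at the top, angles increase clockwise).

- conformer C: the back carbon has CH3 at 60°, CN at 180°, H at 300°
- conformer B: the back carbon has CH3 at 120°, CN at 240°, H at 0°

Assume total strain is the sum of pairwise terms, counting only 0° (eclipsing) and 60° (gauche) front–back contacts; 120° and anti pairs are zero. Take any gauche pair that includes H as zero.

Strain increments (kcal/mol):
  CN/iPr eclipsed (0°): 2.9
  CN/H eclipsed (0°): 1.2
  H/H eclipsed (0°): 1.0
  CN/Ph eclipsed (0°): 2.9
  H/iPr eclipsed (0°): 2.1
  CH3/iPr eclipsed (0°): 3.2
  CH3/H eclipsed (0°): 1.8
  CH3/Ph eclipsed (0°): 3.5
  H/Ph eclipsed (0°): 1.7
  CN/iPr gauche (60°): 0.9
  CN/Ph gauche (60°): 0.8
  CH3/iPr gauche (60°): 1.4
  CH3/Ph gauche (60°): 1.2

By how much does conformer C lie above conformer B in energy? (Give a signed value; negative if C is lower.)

-4.0 kcal/mol

C (staggered): iPr(120°)/CH3(60°) gauche 1.4; iPr(120°)/CN(180°) gauche 0.9; Ph(240°)/CN(180°) gauche 0.8 → 3.1 kcal/mol.
B (eclipsed): H(0°)/H(0°) eclipsed 1.0; iPr(120°)/CH3(120°) eclipsed 3.2; Ph(240°)/CN(240°) eclipsed 2.9 → 7.1 kcal/mol.
E(C) − E(B) = 3.1 − 7.1 = -4.0 kcal/mol.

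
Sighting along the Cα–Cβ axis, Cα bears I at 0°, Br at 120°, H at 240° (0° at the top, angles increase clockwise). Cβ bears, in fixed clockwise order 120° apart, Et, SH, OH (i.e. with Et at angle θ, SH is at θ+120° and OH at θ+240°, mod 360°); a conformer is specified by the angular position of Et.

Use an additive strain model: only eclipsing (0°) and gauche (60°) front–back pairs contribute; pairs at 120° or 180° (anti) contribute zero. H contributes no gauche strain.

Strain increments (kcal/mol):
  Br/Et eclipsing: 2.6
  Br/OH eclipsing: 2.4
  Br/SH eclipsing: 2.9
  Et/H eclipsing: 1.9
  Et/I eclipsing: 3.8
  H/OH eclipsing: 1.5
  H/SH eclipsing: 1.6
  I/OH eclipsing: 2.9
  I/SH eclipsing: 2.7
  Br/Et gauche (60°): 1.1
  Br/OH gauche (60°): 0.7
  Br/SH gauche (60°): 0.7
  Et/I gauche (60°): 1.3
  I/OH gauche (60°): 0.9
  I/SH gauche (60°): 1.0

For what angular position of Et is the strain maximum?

Et at 0° (eclipsed): I(0°)/Et(0°) eclipsed 3.8; Br(120°)/SH(120°) eclipsed 2.9; H(240°)/OH(240°) eclipsed 1.5 → 8.2 kcal/mol.
Et at 60° (staggered): I(0°)/Et(60°) gauche 1.3; I(0°)/OH(300°) gauche 0.9; Br(120°)/Et(60°) gauche 1.1; Br(120°)/SH(180°) gauche 0.7 → 4.0 kcal/mol.
Et at 120° (eclipsed): I(0°)/OH(0°) eclipsed 2.9; Br(120°)/Et(120°) eclipsed 2.6; H(240°)/SH(240°) eclipsed 1.6 → 7.1 kcal/mol.
Et at 180° (staggered): I(0°)/SH(300°) gauche 1.0; I(0°)/OH(60°) gauche 0.9; Br(120°)/Et(180°) gauche 1.1; Br(120°)/OH(60°) gauche 0.7 → 3.7 kcal/mol.
Et at 240° (eclipsed): I(0°)/SH(0°) eclipsed 2.7; Br(120°)/OH(120°) eclipsed 2.4; H(240°)/Et(240°) eclipsed 1.9 → 7.0 kcal/mol.
Et at 300° (staggered): I(0°)/Et(300°) gauche 1.3; I(0°)/SH(60°) gauche 1.0; Br(120°)/SH(60°) gauche 0.7; Br(120°)/OH(180°) gauche 0.7 → 3.7 kcal/mol.
The maximum (8.2 kcal/mol) occurs with Et at 0°.

0°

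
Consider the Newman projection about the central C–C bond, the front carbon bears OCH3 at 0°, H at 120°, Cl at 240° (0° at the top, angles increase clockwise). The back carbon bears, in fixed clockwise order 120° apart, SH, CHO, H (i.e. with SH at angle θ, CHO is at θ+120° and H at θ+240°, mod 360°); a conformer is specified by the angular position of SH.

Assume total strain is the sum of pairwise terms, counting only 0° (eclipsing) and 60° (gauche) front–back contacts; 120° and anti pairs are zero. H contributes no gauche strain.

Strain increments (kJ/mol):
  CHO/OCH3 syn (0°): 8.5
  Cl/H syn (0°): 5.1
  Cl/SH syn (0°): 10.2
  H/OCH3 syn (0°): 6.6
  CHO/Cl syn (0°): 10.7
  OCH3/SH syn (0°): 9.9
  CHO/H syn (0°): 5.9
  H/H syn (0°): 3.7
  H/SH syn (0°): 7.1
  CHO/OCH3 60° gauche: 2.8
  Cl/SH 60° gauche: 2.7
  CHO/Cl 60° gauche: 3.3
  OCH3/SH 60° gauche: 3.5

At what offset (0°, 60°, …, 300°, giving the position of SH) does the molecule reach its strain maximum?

120°

SH at 0° (eclipsed): OCH3(0°)/SH(0°) eclipsed 9.9; H(120°)/CHO(120°) eclipsed 5.9; Cl(240°)/H(240°) eclipsed 5.1 → 20.9 kJ/mol.
SH at 60° (staggered): OCH3(0°)/SH(60°) gauche 3.5; Cl(240°)/CHO(180°) gauche 3.3 → 6.8 kJ/mol.
SH at 120° (eclipsed): OCH3(0°)/H(0°) eclipsed 6.6; H(120°)/SH(120°) eclipsed 7.1; Cl(240°)/CHO(240°) eclipsed 10.7 → 24.4 kJ/mol.
SH at 180° (staggered): OCH3(0°)/CHO(300°) gauche 2.8; Cl(240°)/SH(180°) gauche 2.7; Cl(240°)/CHO(300°) gauche 3.3 → 8.8 kJ/mol.
SH at 240° (eclipsed): OCH3(0°)/CHO(0°) eclipsed 8.5; H(120°)/H(120°) eclipsed 3.7; Cl(240°)/SH(240°) eclipsed 10.2 → 22.4 kJ/mol.
SH at 300° (staggered): OCH3(0°)/SH(300°) gauche 3.5; OCH3(0°)/CHO(60°) gauche 2.8; Cl(240°)/SH(300°) gauche 2.7 → 9.0 kJ/mol.
The maximum (24.4 kJ/mol) occurs with SH at 120°.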